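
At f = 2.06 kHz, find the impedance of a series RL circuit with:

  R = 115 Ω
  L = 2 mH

Step 1 — Angular frequency: ω = 2π·f = 2π·2060 = 1.294e+04 rad/s.
Step 2 — Component impedances:
  R: Z = R = 115 Ω
  L: Z = jωL = j·1.294e+04·0.002 = 0 + j25.89 Ω
Step 3 — Series combination: Z_total = R + L = 115 + j25.89 Ω = 117.9∠12.7° Ω.

Z = 115 + j25.89 Ω = 117.9∠12.7° Ω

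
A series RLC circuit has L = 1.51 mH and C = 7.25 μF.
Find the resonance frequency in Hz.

Step 1 — Resonance condition Im(Z)=0 gives ω₀ = 1/√(LC).
Step 2 — ω₀ = 1/√(0.00151·7.25e-06) = 9557 rad/s.
Step 3 — f₀ = ω₀/(2π) = 1521 Hz.

f₀ = 1521 Hz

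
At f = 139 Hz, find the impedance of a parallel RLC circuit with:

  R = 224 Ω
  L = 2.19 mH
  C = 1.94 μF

Step 1 — Angular frequency: ω = 2π·f = 2π·139 = 873.4 rad/s.
Step 2 — Component impedances:
  R: Z = R = 224 Ω
  L: Z = jωL = j·873.4·0.00219 = 0 + j1.913 Ω
  C: Z = 1/(jωC) = -j/(ω·C) = 0 - j590.2 Ω
Step 3 — Parallel combination: 1/Z_total = 1/R + 1/L + 1/C; Z_total = 0.01644 + j1.919 Ω = 1.919∠89.5° Ω.

Z = 0.01644 + j1.919 Ω = 1.919∠89.5° Ω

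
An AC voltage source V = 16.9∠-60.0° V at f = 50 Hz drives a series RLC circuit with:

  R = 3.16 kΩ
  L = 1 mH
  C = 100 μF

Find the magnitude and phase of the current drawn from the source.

Step 1 — Angular frequency: ω = 2π·f = 2π·50 = 314.2 rad/s.
Step 2 — Component impedances:
  R: Z = R = 3160 Ω
  L: Z = jωL = j·314.2·0.001 = 0 + j0.3142 Ω
  C: Z = 1/(jωC) = -j/(ω·C) = 0 - j31.83 Ω
Step 3 — Series combination: Z_total = R + L + C = 3160 - j31.52 Ω = 3160∠-0.6° Ω.
Step 4 — Source phasor: V = 16.9∠-60.0° V = 8.45 - j14.64 V.
Step 5 — Ohm's law: I = V / Z_total = (8.45 - j14.64) / (3160 - j31.52) = 0.00272 - j0.004604 A.
Step 6 — Convert to polar: |I| = 0.005348 A, ∠I = -59.4°.

I = 0.005348∠-59.4° A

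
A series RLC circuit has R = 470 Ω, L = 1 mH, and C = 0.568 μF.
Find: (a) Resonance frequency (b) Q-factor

Step 1 — Resonance condition Im(Z)=0 gives ω₀ = 1/√(LC).
Step 2 — ω₀ = 1/√(0.001·5.68e-07) = 4.196e+04 rad/s.
Step 3 — f₀ = ω₀/(2π) = 6678 Hz.
Step 4 — Series Q: Q = ω₀L/R = 4.196e+04·0.001/470 = 0.08927.

(a) f₀ = 6678 Hz  (b) Q = 0.08927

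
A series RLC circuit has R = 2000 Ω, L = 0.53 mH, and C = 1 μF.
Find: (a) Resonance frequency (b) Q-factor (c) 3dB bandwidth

Step 1 — Resonance: ω₀ = 1/√(LC) = 1/√(0.00053·1e-06) = 4.344e+04 rad/s.
Step 2 — f₀ = ω₀/(2π) = 6913 Hz.
Step 3 — Series Q: Q = ω₀L/R = 4.344e+04·0.00053/2000 = 0.01151.
Step 4 — Bandwidth: Δω = ω₀/Q = 3.774e+06 rad/s; BW = Δω/(2π) = 6.006e+05 Hz.

(a) f₀ = 6913 Hz  (b) Q = 0.01151  (c) BW = 6.006e+05 Hz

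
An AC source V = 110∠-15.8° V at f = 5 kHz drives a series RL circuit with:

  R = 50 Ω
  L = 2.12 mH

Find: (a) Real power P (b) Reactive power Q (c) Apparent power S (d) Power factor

Step 1 — Angular frequency: ω = 2π·f = 2π·5000 = 3.142e+04 rad/s.
Step 2 — Component impedances:
  R: Z = R = 50 Ω
  L: Z = jωL = j·3.142e+04·0.00212 = 0 + j66.6 Ω
Step 3 — Series combination: Z_total = R + L = 50 + j66.6 Ω = 83.28∠53.1° Ω.
Step 4 — Source phasor: V = 110∠-15.8° V = 105.8 - j29.95 V.
Step 5 — Current: I = V / Z = 0.4754 - j1.232 A = 1.321∠-68.9° A.
Step 6 — Complex power: S = V·I* = 87.23 + j116.2 VA.
Step 7 — Real power: P = Re(S) = 87.23 W.
Step 8 — Reactive power: Q = Im(S) = 116.2 VAR.
Step 9 — Apparent power: |S| = 145.3 VA.
Step 10 — Power factor: PF = P/|S| = 0.6004 (lagging).

(a) P = 87.23 W  (b) Q = 116.2 VAR  (c) S = 145.3 VA  (d) PF = 0.6004 (lagging)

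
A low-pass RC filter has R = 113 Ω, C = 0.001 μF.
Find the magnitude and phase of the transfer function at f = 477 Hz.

Step 1 — Angular frequency: ω = 2π·477 = 2997 rad/s.
Step 2 — Transfer function: H(jω) = 1/(1 + jωRC).
Step 3 — Denominator: 1 + jωRC = 1 + j·2997·113·1e-09 = 1 + j0.0003387.
Step 4 — H = 1 - j0.0003387.
Step 5 — Magnitude: |H| = 1 (-0.0 dB); phase: φ = -0.0°.

|H| = 1 (-0.0 dB), φ = -0.0°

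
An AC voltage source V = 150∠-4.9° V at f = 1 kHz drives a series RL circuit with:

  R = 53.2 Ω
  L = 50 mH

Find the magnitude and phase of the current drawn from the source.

Step 1 — Angular frequency: ω = 2π·f = 2π·1000 = 6283 rad/s.
Step 2 — Component impedances:
  R: Z = R = 53.2 Ω
  L: Z = jωL = j·6283·0.05 = 0 + j314.2 Ω
Step 3 — Series combination: Z_total = R + L = 53.2 + j314.2 Ω = 318.6∠80.4° Ω.
Step 4 — Source phasor: V = 150∠-4.9° V = 149.5 - j12.81 V.
Step 5 — Ohm's law: I = V / Z_total = (149.5 - j12.81) / (53.2 + j314.2) = 0.03867 - j0.4692 A.
Step 6 — Convert to polar: |I| = 0.4708 A, ∠I = -85.3°.

I = 0.4708∠-85.3° A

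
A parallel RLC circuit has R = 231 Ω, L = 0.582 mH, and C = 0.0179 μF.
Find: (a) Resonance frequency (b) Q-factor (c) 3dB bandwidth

Step 1 — Resonance: ω₀ = 1/√(LC) = 1/√(0.000582·1.79e-08) = 3.098e+05 rad/s.
Step 2 — f₀ = ω₀/(2π) = 4.931e+04 Hz.
Step 3 — Parallel Q: Q = R/(ω₀L) = 231/(3.098e+05·0.000582) = 1.281.
Step 4 — Bandwidth: Δω = ω₀/Q = 2.418e+05 rad/s; BW = Δω/(2π) = 3.849e+04 Hz.

(a) f₀ = 4.931e+04 Hz  (b) Q = 1.281  (c) BW = 3.849e+04 Hz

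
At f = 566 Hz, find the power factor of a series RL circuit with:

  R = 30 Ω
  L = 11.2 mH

Step 1 — Angular frequency: ω = 2π·f = 2π·566 = 3556 rad/s.
Step 2 — Component impedances:
  R: Z = R = 30 Ω
  L: Z = jωL = j·3556·0.0112 = 0 + j39.83 Ω
Step 3 — Series combination: Z_total = R + L = 30 + j39.83 Ω = 49.86∠53.0° Ω.
Step 4 — Power factor: PF = cos(φ) = Re(Z)/|Z| = 30/49.864 = 0.6016.
Step 5 — Type: Im(Z) = 39.83 ⇒ lagging (phase φ = 53.0°).

PF = 0.6016 (lagging, φ = 53.0°)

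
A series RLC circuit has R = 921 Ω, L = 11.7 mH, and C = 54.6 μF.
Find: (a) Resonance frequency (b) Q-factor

Step 1 — Resonance condition Im(Z)=0 gives ω₀ = 1/√(LC).
Step 2 — ω₀ = 1/√(0.0117·5.46e-05) = 1251 rad/s.
Step 3 — f₀ = ω₀/(2π) = 199.1 Hz.
Step 4 — Series Q: Q = ω₀L/R = 1251·0.0117/921 = 0.01589.

(a) f₀ = 199.1 Hz  (b) Q = 0.01589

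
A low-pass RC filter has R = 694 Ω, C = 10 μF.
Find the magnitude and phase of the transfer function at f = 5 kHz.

Step 1 — Angular frequency: ω = 2π·5000 = 3.142e+04 rad/s.
Step 2 — Transfer function: H(jω) = 1/(1 + jωRC).
Step 3 — Denominator: 1 + jωRC = 1 + j·3.142e+04·694·1e-05 = 1 + j218.
Step 4 — H = 2.104e-05 - j0.004587.
Step 5 — Magnitude: |H| = 0.004587 (-46.8 dB); phase: φ = -89.7°.

|H| = 0.004587 (-46.8 dB), φ = -89.7°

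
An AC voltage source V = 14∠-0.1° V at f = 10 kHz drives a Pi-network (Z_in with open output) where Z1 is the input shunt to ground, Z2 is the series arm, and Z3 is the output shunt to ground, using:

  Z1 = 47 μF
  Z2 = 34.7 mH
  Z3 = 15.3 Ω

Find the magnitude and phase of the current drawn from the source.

Step 1 — Angular frequency: ω = 2π·f = 2π·1e+04 = 6.283e+04 rad/s.
Step 2 — Component impedances:
  Z1: Z = 1/(jωC) = -j/(ω·C) = 0 - j0.3386 Ω
  Z2: Z = jωL = j·6.283e+04·0.0347 = 0 + j2180 Ω
  Z3: Z = R = 15.3 Ω
Step 3 — With open output, the series arm Z2 and the output shunt Z3 appear in series to ground: Z2 + Z3 = 15.3 + j2180 Ω.
Step 4 — Parallel with input shunt Z1: Z_in = Z1 || (Z2 + Z3) = 3.692e-07 - j0.3387 Ω = 0.3387∠-90.0° Ω.
Step 5 — Source phasor: V = 14∠-0.1° V = 14 - j0.02443 V.
Step 6 — Ohm's law: I = V / Z_total = (14 - j0.02443) / (3.692e-07 - j0.3387) = 0.07219 + j41.34 A.
Step 7 — Convert to polar: |I| = 41.34 A, ∠I = 89.9°.

I = 41.34∠89.9° A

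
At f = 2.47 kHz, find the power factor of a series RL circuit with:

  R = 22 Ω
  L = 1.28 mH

Step 1 — Angular frequency: ω = 2π·f = 2π·2470 = 1.552e+04 rad/s.
Step 2 — Component impedances:
  R: Z = R = 22 Ω
  L: Z = jωL = j·1.552e+04·0.00128 = 0 + j19.86 Ω
Step 3 — Series combination: Z_total = R + L = 22 + j19.86 Ω = 29.64∠42.1° Ω.
Step 4 — Power factor: PF = cos(φ) = Re(Z)/|Z| = 22/29.64 = 0.7422.
Step 5 — Type: Im(Z) = 19.86 ⇒ lagging (phase φ = 42.1°).

PF = 0.7422 (lagging, φ = 42.1°)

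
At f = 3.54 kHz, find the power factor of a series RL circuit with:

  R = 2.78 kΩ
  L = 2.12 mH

Step 1 — Angular frequency: ω = 2π·f = 2π·3540 = 2.224e+04 rad/s.
Step 2 — Component impedances:
  R: Z = R = 2780 Ω
  L: Z = jωL = j·2.224e+04·0.00212 = 0 + j47.15 Ω
Step 3 — Series combination: Z_total = R + L = 2780 + j47.15 Ω = 2780∠1.0° Ω.
Step 4 — Power factor: PF = cos(φ) = Re(Z)/|Z| = 2780/2780.4 = 0.9999.
Step 5 — Type: Im(Z) = 47.15 ⇒ lagging (phase φ = 1.0°).

PF = 0.9999 (lagging, φ = 1.0°)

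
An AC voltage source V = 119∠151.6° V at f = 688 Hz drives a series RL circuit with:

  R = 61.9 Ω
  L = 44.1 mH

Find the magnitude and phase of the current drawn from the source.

Step 1 — Angular frequency: ω = 2π·f = 2π·688 = 4323 rad/s.
Step 2 — Component impedances:
  R: Z = R = 61.9 Ω
  L: Z = jωL = j·4323·0.0441 = 0 + j190.6 Ω
Step 3 — Series combination: Z_total = R + L = 61.9 + j190.6 Ω = 200.4∠72.0° Ω.
Step 4 — Source phasor: V = 119∠151.6° V = -104.7 + j56.6 V.
Step 5 — Ohm's law: I = V / Z_total = (-104.7 + j56.6) / (61.9 + j190.6) = 0.1073 + j0.5839 A.
Step 6 — Convert to polar: |I| = 0.5937 A, ∠I = 79.6°.

I = 0.5937∠79.6° A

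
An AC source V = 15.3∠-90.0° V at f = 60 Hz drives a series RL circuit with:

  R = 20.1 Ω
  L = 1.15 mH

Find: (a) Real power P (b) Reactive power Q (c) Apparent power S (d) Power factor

Step 1 — Angular frequency: ω = 2π·f = 2π·60 = 377 rad/s.
Step 2 — Component impedances:
  R: Z = R = 20.1 Ω
  L: Z = jωL = j·377·0.00115 = 0 + j0.4335 Ω
Step 3 — Series combination: Z_total = R + L = 20.1 + j0.4335 Ω = 20.1∠1.2° Ω.
Step 4 — Source phasor: V = 15.3∠-90.0° V = 0 - j15.3 V.
Step 5 — Current: I = V / Z = -0.01641 - j0.7608 A = 0.761∠-91.2° A.
Step 6 — Complex power: S = V·I* = 11.64 + j0.2511 VA.
Step 7 — Real power: P = Re(S) = 11.64 W.
Step 8 — Reactive power: Q = Im(S) = 0.2511 VAR.
Step 9 — Apparent power: |S| = 11.64 VA.
Step 10 — Power factor: PF = P/|S| = 0.9998 (lagging).

(a) P = 11.64 W  (b) Q = 0.2511 VAR  (c) S = 11.64 VA  (d) PF = 0.9998 (lagging)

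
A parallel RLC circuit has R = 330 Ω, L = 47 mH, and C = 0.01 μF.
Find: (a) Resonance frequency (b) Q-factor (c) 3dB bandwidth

Step 1 — Resonance: ω₀ = 1/√(LC) = 1/√(0.047·1e-08) = 4.613e+04 rad/s.
Step 2 — f₀ = ω₀/(2π) = 7341 Hz.
Step 3 — Parallel Q: Q = R/(ω₀L) = 330/(4.613e+04·0.047) = 0.1522.
Step 4 — Bandwidth: Δω = ω₀/Q = 3.03e+05 rad/s; BW = Δω/(2π) = 4.823e+04 Hz.

(a) f₀ = 7341 Hz  (b) Q = 0.1522  (c) BW = 4.823e+04 Hz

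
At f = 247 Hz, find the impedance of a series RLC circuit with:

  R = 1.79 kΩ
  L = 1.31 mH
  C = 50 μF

Step 1 — Angular frequency: ω = 2π·f = 2π·247 = 1552 rad/s.
Step 2 — Component impedances:
  R: Z = R = 1790 Ω
  L: Z = jωL = j·1552·0.00131 = 0 + j2.033 Ω
  C: Z = 1/(jωC) = -j/(ω·C) = 0 - j12.89 Ω
Step 3 — Series combination: Z_total = R + L + C = 1790 - j10.85 Ω = 1790∠-0.3° Ω.

Z = 1790 - j10.85 Ω = 1790∠-0.3° Ω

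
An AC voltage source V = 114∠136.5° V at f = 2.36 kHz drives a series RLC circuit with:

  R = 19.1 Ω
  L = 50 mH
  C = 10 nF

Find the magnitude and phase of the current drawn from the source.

Step 1 — Angular frequency: ω = 2π·f = 2π·2360 = 1.483e+04 rad/s.
Step 2 — Component impedances:
  R: Z = R = 19.1 Ω
  L: Z = jωL = j·1.483e+04·0.05 = 0 + j741.4 Ω
  C: Z = 1/(jωC) = -j/(ω·C) = 0 - j6744 Ω
Step 3 — Series combination: Z_total = R + L + C = 19.1 - j6002 Ω = 6002∠-89.8° Ω.
Step 4 — Source phasor: V = 114∠136.5° V = -82.69 + j78.47 V.
Step 5 — Ohm's law: I = V / Z_total = (-82.69 + j78.47) / (19.1 - j6002) = -0.01312 - j0.01373 A.
Step 6 — Convert to polar: |I| = 0.01899 A, ∠I = -133.7°.

I = 0.01899∠-133.7° A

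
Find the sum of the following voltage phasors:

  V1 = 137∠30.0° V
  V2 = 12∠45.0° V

Step 1 — Convert each phasor to rectangular form:
  V1 = 137·(cos(30.0°) + j·sin(30.0°)) = 118.6 + j68.5 V
  V2 = 12·(cos(45.0°) + j·sin(45.0°)) = 8.485 + j8.485 V
Step 2 — Sum components: V_total = 127.1 + j76.99 V.
Step 3 — Convert to polar: |V_total| = 148.6 V, ∠V_total = 31.2°.

V_total = 148.6∠31.2° V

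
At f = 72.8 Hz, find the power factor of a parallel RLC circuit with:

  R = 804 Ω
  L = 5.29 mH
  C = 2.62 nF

Step 1 — Angular frequency: ω = 2π·f = 2π·72.8 = 457.4 rad/s.
Step 2 — Component impedances:
  R: Z = R = 804 Ω
  L: Z = jωL = j·457.4·0.00529 = 0 + j2.42 Ω
  C: Z = 1/(jωC) = -j/(ω·C) = 0 - j8.344e+05 Ω
Step 3 — Parallel combination: 1/Z_total = 1/R + 1/L + 1/C; Z_total = 0.007282 + j2.42 Ω = 2.42∠89.8° Ω.
Step 4 — Power factor: PF = cos(φ) = Re(Z)/|Z| = 0.0072824/2.4197 = 0.00301.
Step 5 — Type: Im(Z) = 2.42 ⇒ lagging (phase φ = 89.8°).

PF = 0.00301 (lagging, φ = 89.8°)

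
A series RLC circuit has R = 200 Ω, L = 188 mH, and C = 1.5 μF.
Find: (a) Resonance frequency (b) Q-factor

Step 1 — Resonance condition Im(Z)=0 gives ω₀ = 1/√(LC).
Step 2 — ω₀ = 1/√(0.188·1.5e-06) = 1883 rad/s.
Step 3 — f₀ = ω₀/(2π) = 299.7 Hz.
Step 4 — Series Q: Q = ω₀L/R = 1883·0.188/200 = 1.77.

(a) f₀ = 299.7 Hz  (b) Q = 1.77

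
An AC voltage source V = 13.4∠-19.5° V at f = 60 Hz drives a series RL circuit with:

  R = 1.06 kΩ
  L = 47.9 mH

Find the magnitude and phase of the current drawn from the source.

Step 1 — Angular frequency: ω = 2π·f = 2π·60 = 377 rad/s.
Step 2 — Component impedances:
  R: Z = R = 1060 Ω
  L: Z = jωL = j·377·0.0479 = 0 + j18.06 Ω
Step 3 — Series combination: Z_total = R + L = 1060 + j18.06 Ω = 1060∠1.0° Ω.
Step 4 — Source phasor: V = 13.4∠-19.5° V = 12.63 - j4.473 V.
Step 5 — Ohm's law: I = V / Z_total = (12.63 - j4.473) / (1060 + j18.06) = 0.01184 - j0.004422 A.
Step 6 — Convert to polar: |I| = 0.01264 A, ∠I = -20.5°.

I = 0.01264∠-20.5° A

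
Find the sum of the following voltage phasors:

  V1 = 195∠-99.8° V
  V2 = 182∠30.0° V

Step 1 — Convert each phasor to rectangular form:
  V1 = 195·(cos(-99.8°) + j·sin(-99.8°)) = -33.19 - j192.2 V
  V2 = 182·(cos(30.0°) + j·sin(30.0°)) = 157.6 + j91 V
Step 2 — Sum components: V_total = 124.4 - j101.2 V.
Step 3 — Convert to polar: |V_total| = 160.4 V, ∠V_total = -39.1°.

V_total = 160.4∠-39.1° V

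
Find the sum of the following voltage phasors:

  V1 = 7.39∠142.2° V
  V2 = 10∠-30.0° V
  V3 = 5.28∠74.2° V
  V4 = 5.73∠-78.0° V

Step 1 — Convert each phasor to rectangular form:
  V1 = 7.39·(cos(142.2°) + j·sin(142.2°)) = -5.839 + j4.529 V
  V2 = 10·(cos(-30.0°) + j·sin(-30.0°)) = 8.66 - j5 V
  V3 = 5.28·(cos(74.2°) + j·sin(74.2°)) = 1.438 + j5.081 V
  V4 = 5.73·(cos(-78.0°) + j·sin(-78.0°)) = 1.191 - j5.605 V
Step 2 — Sum components: V_total = 5.45 - j0.9949 V.
Step 3 — Convert to polar: |V_total| = 5.54 V, ∠V_total = -10.3°.

V_total = 5.54∠-10.3° V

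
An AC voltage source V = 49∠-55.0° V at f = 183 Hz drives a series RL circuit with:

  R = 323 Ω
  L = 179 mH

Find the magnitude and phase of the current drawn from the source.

Step 1 — Angular frequency: ω = 2π·f = 2π·183 = 1150 rad/s.
Step 2 — Component impedances:
  R: Z = R = 323 Ω
  L: Z = jωL = j·1150·0.179 = 0 + j205.8 Ω
Step 3 — Series combination: Z_total = R + L = 323 + j205.8 Ω = 383∠32.5° Ω.
Step 4 — Source phasor: V = 49∠-55.0° V = 28.11 - j40.14 V.
Step 5 — Ohm's law: I = V / Z_total = (28.11 - j40.14) / (323 + j205.8) = 0.005568 - j0.1278 A.
Step 6 — Convert to polar: |I| = 0.1279 A, ∠I = -87.5°.

I = 0.1279∠-87.5° A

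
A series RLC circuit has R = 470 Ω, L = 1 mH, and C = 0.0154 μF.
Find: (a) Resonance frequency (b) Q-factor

Step 1 — Resonance condition Im(Z)=0 gives ω₀ = 1/√(LC).
Step 2 — ω₀ = 1/√(0.001·1.54e-08) = 2.548e+05 rad/s.
Step 3 — f₀ = ω₀/(2π) = 4.056e+04 Hz.
Step 4 — Series Q: Q = ω₀L/R = 2.548e+05·0.001/470 = 0.5422.

(a) f₀ = 4.056e+04 Hz  (b) Q = 0.5422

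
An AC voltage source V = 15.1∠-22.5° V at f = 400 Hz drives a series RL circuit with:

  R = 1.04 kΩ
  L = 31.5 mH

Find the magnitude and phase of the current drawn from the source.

Step 1 — Angular frequency: ω = 2π·f = 2π·400 = 2513 rad/s.
Step 2 — Component impedances:
  R: Z = R = 1040 Ω
  L: Z = jωL = j·2513·0.0315 = 0 + j79.17 Ω
Step 3 — Series combination: Z_total = R + L = 1040 + j79.17 Ω = 1043∠4.4° Ω.
Step 4 — Source phasor: V = 15.1∠-22.5° V = 13.95 - j5.779 V.
Step 5 — Ohm's law: I = V / Z_total = (13.95 - j5.779) / (1040 + j79.17) = 0.01292 - j0.006539 A.
Step 6 — Convert to polar: |I| = 0.01448 A, ∠I = -26.9°.

I = 0.01448∠-26.9° A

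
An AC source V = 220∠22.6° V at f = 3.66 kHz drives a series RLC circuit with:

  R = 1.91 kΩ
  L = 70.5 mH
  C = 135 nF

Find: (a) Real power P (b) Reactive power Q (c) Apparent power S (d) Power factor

Step 1 — Angular frequency: ω = 2π·f = 2π·3660 = 2.3e+04 rad/s.
Step 2 — Component impedances:
  R: Z = R = 1910 Ω
  L: Z = jωL = j·2.3e+04·0.0705 = 0 + j1621 Ω
  C: Z = 1/(jωC) = -j/(ω·C) = 0 - j322.1 Ω
Step 3 — Series combination: Z_total = R + L + C = 1910 + j1299 Ω = 2310∠34.2° Ω.
Step 4 — Source phasor: V = 220∠22.6° V = 203.1 + j84.54 V.
Step 5 — Current: I = V / Z = 0.09329 - j0.01919 A = 0.09524∠-11.6° A.
Step 6 — Complex power: S = V·I* = 17.33 + j11.78 VA.
Step 7 — Real power: P = Re(S) = 17.33 W.
Step 8 — Reactive power: Q = Im(S) = 11.78 VAR.
Step 9 — Apparent power: |S| = 20.95 VA.
Step 10 — Power factor: PF = P/|S| = 0.8269 (lagging).

(a) P = 17.33 W  (b) Q = 11.78 VAR  (c) S = 20.95 VA  (d) PF = 0.8269 (lagging)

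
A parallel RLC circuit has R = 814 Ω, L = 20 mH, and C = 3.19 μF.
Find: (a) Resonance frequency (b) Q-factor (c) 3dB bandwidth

Step 1 — Resonance: ω₀ = 1/√(LC) = 1/√(0.02·3.19e-06) = 3959 rad/s.
Step 2 — f₀ = ω₀/(2π) = 630.1 Hz.
Step 3 — Parallel Q: Q = R/(ω₀L) = 814/(3959·0.02) = 10.28.
Step 4 — Bandwidth: Δω = ω₀/Q = 385.1 rad/s; BW = Δω/(2π) = 61.29 Hz.

(a) f₀ = 630.1 Hz  (b) Q = 10.28  (c) BW = 61.29 Hz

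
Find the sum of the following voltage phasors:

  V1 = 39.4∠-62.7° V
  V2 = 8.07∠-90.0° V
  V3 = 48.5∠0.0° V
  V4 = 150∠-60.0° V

Step 1 — Convert each phasor to rectangular form:
  V1 = 39.4·(cos(-62.7°) + j·sin(-62.7°)) = 18.07 - j35.01 V
  V2 = 8.07·(cos(-90.0°) + j·sin(-90.0°)) = 0 - j8.07 V
  V3 = 48.5·(cos(0.0°) + j·sin(0.0°)) = 48.5 V
  V4 = 150·(cos(-60.0°) + j·sin(-60.0°)) = 75 - j129.9 V
Step 2 — Sum components: V_total = 141.6 - j173 V.
Step 3 — Convert to polar: |V_total| = 223.5 V, ∠V_total = -50.7°.

V_total = 223.5∠-50.7° V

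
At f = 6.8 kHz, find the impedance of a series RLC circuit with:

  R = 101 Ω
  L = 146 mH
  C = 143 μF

Step 1 — Angular frequency: ω = 2π·f = 2π·6800 = 4.273e+04 rad/s.
Step 2 — Component impedances:
  R: Z = R = 101 Ω
  L: Z = jωL = j·4.273e+04·0.146 = 0 + j6238 Ω
  C: Z = 1/(jωC) = -j/(ω·C) = 0 - j0.1637 Ω
Step 3 — Series combination: Z_total = R + L + C = 101 + j6238 Ω = 6239∠89.1° Ω.

Z = 101 + j6238 Ω = 6239∠89.1° Ω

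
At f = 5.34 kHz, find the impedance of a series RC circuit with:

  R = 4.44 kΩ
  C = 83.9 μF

Step 1 — Angular frequency: ω = 2π·f = 2π·5340 = 3.355e+04 rad/s.
Step 2 — Component impedances:
  R: Z = R = 4440 Ω
  C: Z = 1/(jωC) = -j/(ω·C) = 0 - j0.3552 Ω
Step 3 — Series combination: Z_total = R + C = 4440 - j0.3552 Ω = 4440∠-0.0° Ω.

Z = 4440 - j0.3552 Ω = 4440∠-0.0° Ω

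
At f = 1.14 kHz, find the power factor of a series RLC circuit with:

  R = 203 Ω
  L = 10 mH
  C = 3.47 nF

Step 1 — Angular frequency: ω = 2π·f = 2π·1140 = 7163 rad/s.
Step 2 — Component impedances:
  R: Z = R = 203 Ω
  L: Z = jωL = j·7163·0.01 = 0 + j71.63 Ω
  C: Z = 1/(jωC) = -j/(ω·C) = 0 - j4.023e+04 Ω
Step 3 — Series combination: Z_total = R + L + C = 203 - j4.016e+04 Ω = 4.016e+04∠-89.7° Ω.
Step 4 — Power factor: PF = cos(φ) = Re(Z)/|Z| = 203/4.016e+04 = 0.005055.
Step 5 — Type: Im(Z) = -4.016e+04 ⇒ leading (phase φ = -89.7°).

PF = 0.005055 (leading, φ = -89.7°)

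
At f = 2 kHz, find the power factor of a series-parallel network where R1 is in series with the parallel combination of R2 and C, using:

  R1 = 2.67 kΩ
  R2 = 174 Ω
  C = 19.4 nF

Step 1 — Angular frequency: ω = 2π·f = 2π·2000 = 1.257e+04 rad/s.
Step 2 — Component impedances:
  R1: Z = R = 2670 Ω
  R2: Z = R = 174 Ω
  C: Z = 1/(jωC) = -j/(ω·C) = 0 - j4102 Ω
Step 3 — Parallel branch: R2 || C = 1/(1/R2 + 1/C) = 173.7 - j7.368 Ω.
Step 4 — Series with R1: Z_total = R1 + (R2 || C) = 2844 - j7.368 Ω = 2844∠-0.1° Ω.
Step 5 — Power factor: PF = cos(φ) = Re(Z)/|Z| = 2844/2844 = 1.
Step 6 — Type: Im(Z) = -7.368 ⇒ leading (phase φ = -0.1°).

PF = 1 (leading, φ = -0.1°)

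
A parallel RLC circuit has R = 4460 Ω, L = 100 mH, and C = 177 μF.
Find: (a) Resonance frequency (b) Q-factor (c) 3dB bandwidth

Step 1 — Resonance: ω₀ = 1/√(LC) = 1/√(0.1·0.000177) = 237.7 rad/s.
Step 2 — f₀ = ω₀/(2π) = 37.83 Hz.
Step 3 — Parallel Q: Q = R/(ω₀L) = 4460/(237.7·0.1) = 187.6.
Step 4 — Bandwidth: Δω = ω₀/Q = 1.267 rad/s; BW = Δω/(2π) = 0.2016 Hz.

(a) f₀ = 37.83 Hz  (b) Q = 187.6  (c) BW = 0.2016 Hz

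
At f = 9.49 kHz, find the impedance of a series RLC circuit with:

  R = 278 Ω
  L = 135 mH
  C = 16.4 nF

Step 1 — Angular frequency: ω = 2π·f = 2π·9490 = 5.963e+04 rad/s.
Step 2 — Component impedances:
  R: Z = R = 278 Ω
  L: Z = jωL = j·5.963e+04·0.135 = 0 + j8050 Ω
  C: Z = 1/(jωC) = -j/(ω·C) = 0 - j1023 Ω
Step 3 — Series combination: Z_total = R + L + C = 278 + j7027 Ω = 7033∠87.7° Ω.

Z = 278 + j7027 Ω = 7033∠87.7° Ω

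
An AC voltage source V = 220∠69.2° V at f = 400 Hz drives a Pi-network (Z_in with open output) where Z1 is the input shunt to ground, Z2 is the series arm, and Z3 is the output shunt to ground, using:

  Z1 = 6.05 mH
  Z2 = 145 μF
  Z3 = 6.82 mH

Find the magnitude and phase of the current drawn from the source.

Step 1 — Angular frequency: ω = 2π·f = 2π·400 = 2513 rad/s.
Step 2 — Component impedances:
  Z1: Z = jωL = j·2513·0.00605 = 0 + j15.21 Ω
  Z2: Z = 1/(jωC) = -j/(ω·C) = 0 - j2.744 Ω
  Z3: Z = jωL = j·2513·0.00682 = 0 + j17.14 Ω
Step 3 — With open output, the series arm Z2 and the output shunt Z3 appear in series to ground: Z2 + Z3 = 0 + j14.4 Ω.
Step 4 — Parallel with input shunt Z1: Z_in = Z1 || (Z2 + Z3) = 0 + j7.395 Ω = 7.395∠90.0° Ω.
Step 5 — Source phasor: V = 220∠69.2° V = 78.12 + j205.7 V.
Step 6 — Ohm's law: I = V / Z_total = (78.12 + j205.7) / (0 + j7.395) = 27.81 - j10.56 A.
Step 7 — Convert to polar: |I| = 29.75 A, ∠I = -20.8°.

I = 29.75∠-20.8° A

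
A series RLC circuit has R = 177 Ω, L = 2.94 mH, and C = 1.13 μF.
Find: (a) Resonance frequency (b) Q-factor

Step 1 — Resonance condition Im(Z)=0 gives ω₀ = 1/√(LC).
Step 2 — ω₀ = 1/√(0.00294·1.13e-06) = 1.735e+04 rad/s.
Step 3 — f₀ = ω₀/(2π) = 2761 Hz.
Step 4 — Series Q: Q = ω₀L/R = 1.735e+04·0.00294/177 = 0.2882.

(a) f₀ = 2761 Hz  (b) Q = 0.2882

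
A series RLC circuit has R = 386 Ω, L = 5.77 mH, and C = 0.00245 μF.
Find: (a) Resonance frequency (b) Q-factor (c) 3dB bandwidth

Step 1 — Resonance: ω₀ = 1/√(LC) = 1/√(0.00577·2.45e-09) = 2.66e+05 rad/s.
Step 2 — f₀ = ω₀/(2π) = 4.233e+04 Hz.
Step 3 — Series Q: Q = ω₀L/R = 2.66e+05·0.00577/386 = 3.976.
Step 4 — Bandwidth: Δω = ω₀/Q = 6.69e+04 rad/s; BW = Δω/(2π) = 1.065e+04 Hz.

(a) f₀ = 4.233e+04 Hz  (b) Q = 3.976  (c) BW = 1.065e+04 Hz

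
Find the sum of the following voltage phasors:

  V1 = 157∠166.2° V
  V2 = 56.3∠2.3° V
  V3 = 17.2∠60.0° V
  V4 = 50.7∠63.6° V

Step 1 — Convert each phasor to rectangular form:
  V1 = 157·(cos(166.2°) + j·sin(166.2°)) = -152.5 + j37.45 V
  V2 = 56.3·(cos(2.3°) + j·sin(2.3°)) = 56.25 + j2.259 V
  V3 = 17.2·(cos(60.0°) + j·sin(60.0°)) = 8.6 + j14.9 V
  V4 = 50.7·(cos(63.6°) + j·sin(63.6°)) = 22.54 + j45.41 V
Step 2 — Sum components: V_total = -65.07 + j100 V.
Step 3 — Convert to polar: |V_total| = 119.3 V, ∠V_total = 123.0°.

V_total = 119.3∠123.0° V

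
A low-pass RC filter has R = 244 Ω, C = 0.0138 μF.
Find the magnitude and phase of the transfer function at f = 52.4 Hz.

Step 1 — Angular frequency: ω = 2π·52.4 = 329.2 rad/s.
Step 2 — Transfer function: H(jω) = 1/(1 + jωRC).
Step 3 — Denominator: 1 + jωRC = 1 + j·329.2·244·1.38e-08 = 1 + j0.001109.
Step 4 — H = 1 - j0.001109.
Step 5 — Magnitude: |H| = 1 (-0.0 dB); phase: φ = -0.1°.

|H| = 1 (-0.0 dB), φ = -0.1°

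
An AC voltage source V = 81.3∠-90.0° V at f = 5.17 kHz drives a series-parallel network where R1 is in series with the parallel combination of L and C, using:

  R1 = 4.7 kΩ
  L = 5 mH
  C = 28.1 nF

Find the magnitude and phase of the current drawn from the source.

Step 1 — Angular frequency: ω = 2π·f = 2π·5170 = 3.248e+04 rad/s.
Step 2 — Component impedances:
  R1: Z = R = 4700 Ω
  L: Z = jωL = j·3.248e+04·0.005 = 0 + j162.4 Ω
  C: Z = 1/(jωC) = -j/(ω·C) = 0 - j1096 Ω
Step 3 — Parallel branch: L || C = 1/(1/L + 1/C) = 0 + j190.7 Ω.
Step 4 — Series with R1: Z_total = R1 + (L || C) = 4700 + j190.7 Ω = 4704∠2.3° Ω.
Step 5 — Source phasor: V = 81.3∠-90.0° V = 0 - j81.3 V.
Step 6 — Ohm's law: I = V / Z_total = (0 - j81.3) / (4700 + j190.7) = -0.0007007 - j0.01727 A.
Step 7 — Convert to polar: |I| = 0.01728 A, ∠I = -92.3°.

I = 0.01728∠-92.3° A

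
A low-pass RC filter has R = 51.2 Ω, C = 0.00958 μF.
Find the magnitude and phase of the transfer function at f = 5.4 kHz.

Step 1 — Angular frequency: ω = 2π·5400 = 3.393e+04 rad/s.
Step 2 — Transfer function: H(jω) = 1/(1 + jωRC).
Step 3 — Denominator: 1 + jωRC = 1 + j·3.393e+04·51.2·9.58e-09 = 1 + j0.01664.
Step 4 — H = 0.9997 - j0.01664.
Step 5 — Magnitude: |H| = 0.9999 (-0.0 dB); phase: φ = -1.0°.

|H| = 0.9999 (-0.0 dB), φ = -1.0°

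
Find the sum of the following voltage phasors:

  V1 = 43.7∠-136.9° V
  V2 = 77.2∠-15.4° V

Step 1 — Convert each phasor to rectangular form:
  V1 = 43.7·(cos(-136.9°) + j·sin(-136.9°)) = -31.91 - j29.86 V
  V2 = 77.2·(cos(-15.4°) + j·sin(-15.4°)) = 74.43 - j20.5 V
Step 2 — Sum components: V_total = 42.52 - j50.36 V.
Step 3 — Convert to polar: |V_total| = 65.91 V, ∠V_total = -49.8°.

V_total = 65.91∠-49.8° V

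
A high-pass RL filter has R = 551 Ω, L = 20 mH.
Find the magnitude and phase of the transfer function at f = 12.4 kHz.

Step 1 — Angular frequency: ω = 2π·1.24e+04 = 7.791e+04 rad/s.
Step 2 — Transfer function: H(jω) = jωL/(R + jωL).
Step 3 — Numerator jωL = j·1558; denominator R + jωL = 551 + j1558.
Step 4 — H = 0.8889 + j0.3143.
Step 5 — Magnitude: |H| = 0.9428 (-0.5 dB); phase: φ = 19.5°.

|H| = 0.9428 (-0.5 dB), φ = 19.5°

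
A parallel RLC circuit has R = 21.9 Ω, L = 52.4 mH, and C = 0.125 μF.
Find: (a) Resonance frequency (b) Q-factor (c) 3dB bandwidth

Step 1 — Resonance: ω₀ = 1/√(LC) = 1/√(0.0524·1.25e-07) = 1.236e+04 rad/s.
Step 2 — f₀ = ω₀/(2π) = 1967 Hz.
Step 3 — Parallel Q: Q = R/(ω₀L) = 21.9/(1.236e+04·0.0524) = 0.03382.
Step 4 — Bandwidth: Δω = ω₀/Q = 3.653e+05 rad/s; BW = Δω/(2π) = 5.814e+04 Hz.

(a) f₀ = 1967 Hz  (b) Q = 0.03382  (c) BW = 5.814e+04 Hz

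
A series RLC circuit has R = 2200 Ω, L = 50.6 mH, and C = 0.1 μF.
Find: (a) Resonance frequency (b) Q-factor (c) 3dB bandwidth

Step 1 — Resonance: ω₀ = 1/√(LC) = 1/√(0.0506·1e-07) = 1.406e+04 rad/s.
Step 2 — f₀ = ω₀/(2π) = 2237 Hz.
Step 3 — Series Q: Q = ω₀L/R = 1.406e+04·0.0506/2200 = 0.3233.
Step 4 — Bandwidth: Δω = ω₀/Q = 4.348e+04 rad/s; BW = Δω/(2π) = 6920 Hz.

(a) f₀ = 2237 Hz  (b) Q = 0.3233  (c) BW = 6920 Hz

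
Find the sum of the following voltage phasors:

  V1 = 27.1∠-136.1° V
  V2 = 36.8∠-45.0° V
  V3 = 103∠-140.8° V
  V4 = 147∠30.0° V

Step 1 — Convert each phasor to rectangular form:
  V1 = 27.1·(cos(-136.1°) + j·sin(-136.1°)) = -19.53 - j18.79 V
  V2 = 36.8·(cos(-45.0°) + j·sin(-45.0°)) = 26.02 - j26.02 V
  V3 = 103·(cos(-140.8°) + j·sin(-140.8°)) = -79.82 - j65.1 V
  V4 = 147·(cos(30.0°) + j·sin(30.0°)) = 127.3 + j73.5 V
Step 2 — Sum components: V_total = 53.98 - j36.41 V.
Step 3 — Convert to polar: |V_total| = 65.11 V, ∠V_total = -34.0°.

V_total = 65.11∠-34.0° V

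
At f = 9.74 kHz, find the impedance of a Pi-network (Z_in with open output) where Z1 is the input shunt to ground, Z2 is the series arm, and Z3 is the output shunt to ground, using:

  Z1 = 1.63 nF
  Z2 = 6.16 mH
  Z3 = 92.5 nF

Step 1 — Angular frequency: ω = 2π·f = 2π·9740 = 6.12e+04 rad/s.
Step 2 — Component impedances:
  Z1: Z = 1/(jωC) = -j/(ω·C) = 0 - j1.002e+04 Ω
  Z2: Z = jωL = j·6.12e+04·0.00616 = 0 + j377 Ω
  Z3: Z = 1/(jωC) = -j/(ω·C) = 0 - j176.7 Ω
Step 3 — With open output, the series arm Z2 and the output shunt Z3 appear in series to ground: Z2 + Z3 = 0 + j200.3 Ω.
Step 4 — Parallel with input shunt Z1: Z_in = Z1 || (Z2 + Z3) = 0 + j204.4 Ω = 204.4∠90.0° Ω.

Z = 0 + j204.4 Ω = 204.4∠90.0° Ω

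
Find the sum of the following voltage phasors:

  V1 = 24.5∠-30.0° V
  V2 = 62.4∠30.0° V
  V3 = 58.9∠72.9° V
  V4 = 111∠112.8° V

Step 1 — Convert each phasor to rectangular form:
  V1 = 24.5·(cos(-30.0°) + j·sin(-30.0°)) = 21.22 - j12.25 V
  V2 = 62.4·(cos(30.0°) + j·sin(30.0°)) = 54.04 + j31.2 V
  V3 = 58.9·(cos(72.9°) + j·sin(72.9°)) = 17.32 + j56.3 V
  V4 = 111·(cos(112.8°) + j·sin(112.8°)) = -43.01 + j102.3 V
Step 2 — Sum components: V_total = 49.56 + j177.6 V.
Step 3 — Convert to polar: |V_total| = 184.4 V, ∠V_total = 74.4°.

V_total = 184.4∠74.4° V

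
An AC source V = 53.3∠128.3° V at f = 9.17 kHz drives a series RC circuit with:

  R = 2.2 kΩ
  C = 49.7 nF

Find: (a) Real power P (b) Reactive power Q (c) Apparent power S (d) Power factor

Step 1 — Angular frequency: ω = 2π·f = 2π·9170 = 5.762e+04 rad/s.
Step 2 — Component impedances:
  R: Z = R = 2200 Ω
  C: Z = 1/(jωC) = -j/(ω·C) = 0 - j349.2 Ω
Step 3 — Series combination: Z_total = R + C = 2200 - j349.2 Ω = 2228∠-9.0° Ω.
Step 4 — Source phasor: V = 53.3∠128.3° V = -33.03 + j41.83 V.
Step 5 — Current: I = V / Z = -0.01759 + j0.01622 A = 0.02393∠137.3° A.
Step 6 — Complex power: S = V·I* = 1.26 - j0.1999 VA.
Step 7 — Real power: P = Re(S) = 1.26 W.
Step 8 — Reactive power: Q = Im(S) = -0.1999 VAR.
Step 9 — Apparent power: |S| = 1.275 VA.
Step 10 — Power factor: PF = P/|S| = 0.9876 (leading).

(a) P = 1.26 W  (b) Q = -0.1999 VAR  (c) S = 1.275 VA  (d) PF = 0.9876 (leading)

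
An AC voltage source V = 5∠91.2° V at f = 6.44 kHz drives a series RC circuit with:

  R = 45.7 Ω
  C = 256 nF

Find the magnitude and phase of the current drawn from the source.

Step 1 — Angular frequency: ω = 2π·f = 2π·6440 = 4.046e+04 rad/s.
Step 2 — Component impedances:
  R: Z = R = 45.7 Ω
  C: Z = 1/(jωC) = -j/(ω·C) = 0 - j96.54 Ω
Step 3 — Series combination: Z_total = R + C = 45.7 - j96.54 Ω = 106.8∠-64.7° Ω.
Step 4 — Source phasor: V = 5∠91.2° V = -0.1047 + j4.999 V.
Step 5 — Ohm's law: I = V / Z_total = (-0.1047 + j4.999) / (45.7 - j96.54) = -0.04272 + j0.01914 A.
Step 6 — Convert to polar: |I| = 0.04681 A, ∠I = 155.9°.

I = 0.04681∠155.9° A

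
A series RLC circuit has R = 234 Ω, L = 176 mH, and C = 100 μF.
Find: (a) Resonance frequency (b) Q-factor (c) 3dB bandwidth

Step 1 — Resonance: ω₀ = 1/√(LC) = 1/√(0.176·0.0001) = 238.4 rad/s.
Step 2 — f₀ = ω₀/(2π) = 37.94 Hz.
Step 3 — Series Q: Q = ω₀L/R = 238.4·0.176/234 = 0.1793.
Step 4 — Bandwidth: Δω = ω₀/Q = 1330 rad/s; BW = Δω/(2π) = 211.6 Hz.

(a) f₀ = 37.94 Hz  (b) Q = 0.1793  (c) BW = 211.6 Hz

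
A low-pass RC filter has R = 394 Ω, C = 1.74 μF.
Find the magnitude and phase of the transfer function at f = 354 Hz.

Step 1 — Angular frequency: ω = 2π·354 = 2224 rad/s.
Step 2 — Transfer function: H(jω) = 1/(1 + jωRC).
Step 3 — Denominator: 1 + jωRC = 1 + j·2224·394·1.74e-06 = 1 + j1.525.
Step 4 — H = 0.3007 - j0.4586.
Step 5 — Magnitude: |H| = 0.5484 (-5.2 dB); phase: φ = -56.7°.

|H| = 0.5484 (-5.2 dB), φ = -56.7°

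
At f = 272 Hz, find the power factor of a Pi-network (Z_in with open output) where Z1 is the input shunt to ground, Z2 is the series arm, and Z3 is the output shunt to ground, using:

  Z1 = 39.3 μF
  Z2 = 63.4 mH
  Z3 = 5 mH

Step 1 — Angular frequency: ω = 2π·f = 2π·272 = 1709 rad/s.
Step 2 — Component impedances:
  Z1: Z = 1/(jωC) = -j/(ω·C) = 0 - j14.89 Ω
  Z2: Z = jωL = j·1709·0.0634 = 0 + j108.4 Ω
  Z3: Z = jωL = j·1709·0.005 = 0 + j8.545 Ω
Step 3 — With open output, the series arm Z2 and the output shunt Z3 appear in series to ground: Z2 + Z3 = 0 + j116.9 Ω.
Step 4 — Parallel with input shunt Z1: Z_in = Z1 || (Z2 + Z3) = 0 - j17.06 Ω = 17.06∠-90.0° Ω.
Step 5 — Power factor: PF = cos(φ) = Re(Z)/|Z| = 0/17.06 = 0.
Step 6 — Type: Im(Z) = -17.06 ⇒ leading (phase φ = -90.0°).

PF = 0 (leading, φ = -90.0°)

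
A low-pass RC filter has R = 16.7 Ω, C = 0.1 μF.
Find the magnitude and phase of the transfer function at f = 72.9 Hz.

Step 1 — Angular frequency: ω = 2π·72.9 = 458 rad/s.
Step 2 — Transfer function: H(jω) = 1/(1 + jωRC).
Step 3 — Denominator: 1 + jωRC = 1 + j·458·16.7·1e-07 = 1 + j0.0007649.
Step 4 — H = 1 - j0.0007649.
Step 5 — Magnitude: |H| = 1 (-0.0 dB); phase: φ = -0.0°.

|H| = 1 (-0.0 dB), φ = -0.0°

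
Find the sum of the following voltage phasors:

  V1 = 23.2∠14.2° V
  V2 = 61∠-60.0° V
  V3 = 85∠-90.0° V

Step 1 — Convert each phasor to rectangular form:
  V1 = 23.2·(cos(14.2°) + j·sin(14.2°)) = 22.49 + j5.691 V
  V2 = 61·(cos(-60.0°) + j·sin(-60.0°)) = 30.5 - j52.83 V
  V3 = 85·(cos(-90.0°) + j·sin(-90.0°)) = 0 - j85 V
Step 2 — Sum components: V_total = 52.99 - j132.1 V.
Step 3 — Convert to polar: |V_total| = 142.4 V, ∠V_total = -68.1°.

V_total = 142.4∠-68.1° V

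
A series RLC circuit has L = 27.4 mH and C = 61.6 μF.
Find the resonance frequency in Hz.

Step 1 — Resonance condition Im(Z)=0 gives ω₀ = 1/√(LC).
Step 2 — ω₀ = 1/√(0.0274·6.16e-05) = 769.7 rad/s.
Step 3 — f₀ = ω₀/(2π) = 122.5 Hz.

f₀ = 122.5 Hz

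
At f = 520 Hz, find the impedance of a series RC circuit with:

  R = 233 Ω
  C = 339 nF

Step 1 — Angular frequency: ω = 2π·f = 2π·520 = 3267 rad/s.
Step 2 — Component impedances:
  R: Z = R = 233 Ω
  C: Z = 1/(jωC) = -j/(ω·C) = 0 - j902.9 Ω
Step 3 — Series combination: Z_total = R + C = 233 - j902.9 Ω = 932.4∠-75.5° Ω.

Z = 233 - j902.9 Ω = 932.4∠-75.5° Ω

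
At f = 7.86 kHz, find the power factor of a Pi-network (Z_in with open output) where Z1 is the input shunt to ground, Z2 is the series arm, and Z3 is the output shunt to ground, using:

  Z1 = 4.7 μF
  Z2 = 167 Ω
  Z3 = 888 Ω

Step 1 — Angular frequency: ω = 2π·f = 2π·7860 = 4.939e+04 rad/s.
Step 2 — Component impedances:
  Z1: Z = 1/(jωC) = -j/(ω·C) = 0 - j4.308 Ω
  Z2: Z = R = 167 Ω
  Z3: Z = R = 888 Ω
Step 3 — With open output, the series arm Z2 and the output shunt Z3 appear in series to ground: Z2 + Z3 = 1055 Ω.
Step 4 — Parallel with input shunt Z1: Z_in = Z1 || (Z2 + Z3) = 0.01759 - j4.308 Ω = 4.308∠-89.8° Ω.
Step 5 — Power factor: PF = cos(φ) = Re(Z)/|Z| = 0.017593/4.3082 = 0.004084.
Step 6 — Type: Im(Z) = -4.308 ⇒ leading (phase φ = -89.8°).

PF = 0.004084 (leading, φ = -89.8°)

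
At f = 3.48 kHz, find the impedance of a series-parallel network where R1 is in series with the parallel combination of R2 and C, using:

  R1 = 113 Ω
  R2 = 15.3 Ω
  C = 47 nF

Step 1 — Angular frequency: ω = 2π·f = 2π·3480 = 2.187e+04 rad/s.
Step 2 — Component impedances:
  R1: Z = R = 113 Ω
  R2: Z = R = 15.3 Ω
  C: Z = 1/(jωC) = -j/(ω·C) = 0 - j973.1 Ω
Step 3 — Parallel branch: R2 || C = 1/(1/R2 + 1/C) = 15.3 - j0.2405 Ω.
Step 4 — Series with R1: Z_total = R1 + (R2 || C) = 128.3 - j0.2405 Ω = 128.3∠-0.1° Ω.

Z = 128.3 - j0.2405 Ω = 128.3∠-0.1° Ω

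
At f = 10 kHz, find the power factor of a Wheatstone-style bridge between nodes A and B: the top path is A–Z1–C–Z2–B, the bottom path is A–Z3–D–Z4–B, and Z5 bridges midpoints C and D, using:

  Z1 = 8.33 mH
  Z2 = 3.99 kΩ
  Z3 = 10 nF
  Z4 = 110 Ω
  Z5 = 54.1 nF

Step 1 — Angular frequency: ω = 2π·f = 2π·1e+04 = 6.283e+04 rad/s.
Step 2 — Component impedances:
  Z1: Z = jωL = j·6.283e+04·0.00833 = 0 + j523.4 Ω
  Z2: Z = R = 3990 Ω
  Z3: Z = 1/(jωC) = -j/(ω·C) = 0 - j1592 Ω
  Z4: Z = R = 110 Ω
  Z5: Z = 1/(jωC) = -j/(ω·C) = 0 - j294.2 Ω
Step 3 — Bridge requires nodal analysis (the Z5 bridge couples midpoints C and D, so the two paths cannot be reduced to a simple series/parallel combination). Setting node B to ground and injecting 1 A at node A, the 3-node admittance system at A, C, D solves to V_A = Z_AB = 134.7 + j287.6 Ω = 317.6∠64.9° Ω.
Step 4 — Power factor: PF = cos(φ) = Re(Z)/|Z| = 134.742/317.597 = 0.4243.
Step 5 — Type: Im(Z) = 287.6 ⇒ lagging (phase φ = 64.9°).

PF = 0.4243 (lagging, φ = 64.9°)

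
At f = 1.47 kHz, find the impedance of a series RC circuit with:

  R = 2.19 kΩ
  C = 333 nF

Step 1 — Angular frequency: ω = 2π·f = 2π·1470 = 9236 rad/s.
Step 2 — Component impedances:
  R: Z = R = 2190 Ω
  C: Z = 1/(jωC) = -j/(ω·C) = 0 - j325.1 Ω
Step 3 — Series combination: Z_total = R + C = 2190 - j325.1 Ω = 2214∠-8.4° Ω.

Z = 2190 - j325.1 Ω = 2214∠-8.4° Ω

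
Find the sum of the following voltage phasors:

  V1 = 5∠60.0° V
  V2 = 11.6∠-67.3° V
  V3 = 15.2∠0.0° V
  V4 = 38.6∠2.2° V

Step 1 — Convert each phasor to rectangular form:
  V1 = 5·(cos(60.0°) + j·sin(60.0°)) = 2.5 + j4.33 V
  V2 = 11.6·(cos(-67.3°) + j·sin(-67.3°)) = 4.477 - j10.7 V
  V3 = 15.2·(cos(0.0°) + j·sin(0.0°)) = 15.2 V
  V4 = 38.6·(cos(2.2°) + j·sin(2.2°)) = 38.57 + j1.482 V
Step 2 — Sum components: V_total = 60.75 - j4.89 V.
Step 3 — Convert to polar: |V_total| = 60.94 V, ∠V_total = -4.6°.

V_total = 60.94∠-4.6° V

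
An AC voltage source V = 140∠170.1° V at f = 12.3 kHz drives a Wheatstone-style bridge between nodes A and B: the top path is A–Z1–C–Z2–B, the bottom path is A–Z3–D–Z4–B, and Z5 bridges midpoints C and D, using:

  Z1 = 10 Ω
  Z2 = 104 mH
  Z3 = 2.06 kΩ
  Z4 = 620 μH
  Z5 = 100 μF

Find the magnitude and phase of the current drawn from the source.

Step 1 — Angular frequency: ω = 2π·f = 2π·1.23e+04 = 7.728e+04 rad/s.
Step 2 — Component impedances:
  Z1: Z = R = 10 Ω
  Z2: Z = jωL = j·7.728e+04·0.104 = 0 + j8037 Ω
  Z3: Z = R = 2060 Ω
  Z4: Z = jωL = j·7.728e+04·0.00062 = 0 + j47.92 Ω
  Z5: Z = 1/(jωC) = -j/(ω·C) = 0 - j0.1294 Ω
Step 3 — Bridge requires nodal analysis (the Z5 bridge couples midpoints C and D, so the two paths cannot be reduced to a simple series/parallel combination). Setting node B to ground and injecting 1 A at node A, the 3-node admittance system at A, C, D solves to V_A = Z_AB = 9.952 + j47.5 Ω = 48.54∠78.2° Ω.
Step 4 — Source phasor: V = 140∠170.1° V = -137.9 + j24.07 V.
Step 5 — Ohm's law: I = V / Z_total = (-137.9 + j24.07) / (9.952 + j47.5) = -0.09723 + j2.883 A.
Step 6 — Convert to polar: |I| = 2.884 A, ∠I = 91.9°.

I = 2.884∠91.9° A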